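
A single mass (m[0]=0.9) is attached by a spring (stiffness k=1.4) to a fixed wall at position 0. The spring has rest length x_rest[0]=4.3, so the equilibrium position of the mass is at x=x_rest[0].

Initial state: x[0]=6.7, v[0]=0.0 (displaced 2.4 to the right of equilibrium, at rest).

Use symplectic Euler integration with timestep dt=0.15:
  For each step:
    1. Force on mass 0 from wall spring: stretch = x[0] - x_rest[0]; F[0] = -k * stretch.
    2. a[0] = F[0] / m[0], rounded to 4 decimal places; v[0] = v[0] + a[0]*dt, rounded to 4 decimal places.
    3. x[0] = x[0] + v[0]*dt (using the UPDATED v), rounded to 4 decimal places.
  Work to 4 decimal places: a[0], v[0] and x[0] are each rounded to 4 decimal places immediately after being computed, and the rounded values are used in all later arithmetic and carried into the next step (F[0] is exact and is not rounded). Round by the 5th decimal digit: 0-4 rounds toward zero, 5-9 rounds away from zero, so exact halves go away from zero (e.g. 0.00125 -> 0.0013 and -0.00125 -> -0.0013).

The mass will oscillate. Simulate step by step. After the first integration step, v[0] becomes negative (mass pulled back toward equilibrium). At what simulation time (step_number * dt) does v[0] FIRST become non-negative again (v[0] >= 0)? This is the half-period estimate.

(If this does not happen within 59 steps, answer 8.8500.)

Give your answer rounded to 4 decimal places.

Answer: 2.5500

Derivation:
Step 0: x=[6.7000] v=[0.0000]
Step 1: x=[6.6160] v=[-0.5600]
Step 2: x=[6.4509] v=[-1.1004]
Step 3: x=[6.2106] v=[-1.6023]
Step 4: x=[5.9034] v=[-2.0481]
Step 5: x=[5.5401] v=[-2.4222]
Step 6: x=[5.1334] v=[-2.7116]
Step 7: x=[4.6975] v=[-2.9061]
Step 8: x=[4.2477] v=[-2.9988]
Step 9: x=[3.7997] v=[-2.9866]
Step 10: x=[3.3692] v=[-2.8699]
Step 11: x=[2.9713] v=[-2.6527]
Step 12: x=[2.6199] v=[-2.3427]
Step 13: x=[2.3273] v=[-1.9507]
Step 14: x=[2.1037] v=[-1.4904]
Step 15: x=[1.9570] v=[-0.9779]
Step 16: x=[1.8923] v=[-0.4312]
Step 17: x=[1.9119] v=[0.1306]
First v>=0 after going negative at step 17, time=2.5500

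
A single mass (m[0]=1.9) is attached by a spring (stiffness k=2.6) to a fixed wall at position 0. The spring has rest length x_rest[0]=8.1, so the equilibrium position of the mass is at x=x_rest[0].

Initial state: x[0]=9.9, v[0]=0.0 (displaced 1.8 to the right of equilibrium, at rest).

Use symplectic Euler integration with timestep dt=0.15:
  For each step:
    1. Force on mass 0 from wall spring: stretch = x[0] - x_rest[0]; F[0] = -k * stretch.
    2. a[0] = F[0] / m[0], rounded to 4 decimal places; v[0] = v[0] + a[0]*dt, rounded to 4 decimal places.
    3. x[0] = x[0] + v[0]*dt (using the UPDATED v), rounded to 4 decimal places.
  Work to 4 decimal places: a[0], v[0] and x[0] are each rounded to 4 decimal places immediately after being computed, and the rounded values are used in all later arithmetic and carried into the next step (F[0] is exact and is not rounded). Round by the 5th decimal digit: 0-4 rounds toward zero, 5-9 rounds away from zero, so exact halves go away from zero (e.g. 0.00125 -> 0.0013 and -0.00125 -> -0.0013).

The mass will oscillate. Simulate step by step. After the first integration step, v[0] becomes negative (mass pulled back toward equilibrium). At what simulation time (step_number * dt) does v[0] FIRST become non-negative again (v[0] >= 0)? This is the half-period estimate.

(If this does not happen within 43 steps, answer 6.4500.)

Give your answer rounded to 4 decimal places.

Answer: 2.7000

Derivation:
Step 0: x=[9.9000] v=[0.0000]
Step 1: x=[9.8446] v=[-0.3695]
Step 2: x=[9.7355] v=[-0.7276]
Step 3: x=[9.5760] v=[-1.0633]
Step 4: x=[9.3711] v=[-1.3663]
Step 5: x=[9.1270] v=[-1.6272]
Step 6: x=[8.8513] v=[-1.8380]
Step 7: x=[8.5525] v=[-1.9922]
Step 8: x=[8.2397] v=[-2.0851]
Step 9: x=[7.9226] v=[-2.1138]
Step 10: x=[7.6110] v=[-2.0774]
Step 11: x=[7.3145] v=[-1.9770]
Step 12: x=[7.0421] v=[-1.8158]
Step 13: x=[6.8023] v=[-1.5986]
Step 14: x=[6.6025] v=[-1.3322]
Step 15: x=[6.4488] v=[-1.0248]
Step 16: x=[6.3459] v=[-0.6859]
Step 17: x=[6.2970] v=[-0.3259]
Step 18: x=[6.3036] v=[0.0442]
First v>=0 after going negative at step 18, time=2.7000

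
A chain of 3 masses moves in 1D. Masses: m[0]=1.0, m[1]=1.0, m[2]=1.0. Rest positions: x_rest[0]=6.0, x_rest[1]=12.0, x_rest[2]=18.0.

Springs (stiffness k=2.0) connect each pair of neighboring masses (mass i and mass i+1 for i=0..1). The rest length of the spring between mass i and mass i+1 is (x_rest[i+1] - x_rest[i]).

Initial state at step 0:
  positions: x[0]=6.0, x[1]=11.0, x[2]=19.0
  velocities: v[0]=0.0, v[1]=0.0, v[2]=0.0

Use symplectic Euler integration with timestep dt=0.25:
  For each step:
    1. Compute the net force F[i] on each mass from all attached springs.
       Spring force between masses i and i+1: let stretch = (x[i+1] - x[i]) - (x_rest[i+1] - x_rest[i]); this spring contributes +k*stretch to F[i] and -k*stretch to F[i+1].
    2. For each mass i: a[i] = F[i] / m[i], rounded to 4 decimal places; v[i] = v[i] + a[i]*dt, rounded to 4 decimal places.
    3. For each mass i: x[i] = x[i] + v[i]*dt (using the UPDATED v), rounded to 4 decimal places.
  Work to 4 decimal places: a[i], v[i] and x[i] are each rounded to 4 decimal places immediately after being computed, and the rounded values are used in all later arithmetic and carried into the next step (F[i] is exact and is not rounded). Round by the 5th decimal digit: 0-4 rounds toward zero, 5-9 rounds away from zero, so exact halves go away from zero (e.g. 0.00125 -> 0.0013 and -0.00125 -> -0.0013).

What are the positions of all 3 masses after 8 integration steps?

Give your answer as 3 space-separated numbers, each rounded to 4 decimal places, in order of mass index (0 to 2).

Answer: 6.7912 11.4262 17.7825

Derivation:
Step 0: x=[6.0000 11.0000 19.0000] v=[0.0000 0.0000 0.0000]
Step 1: x=[5.8750 11.3750 18.7500] v=[-0.5000 1.5000 -1.0000]
Step 2: x=[5.6875 11.9844 18.3281] v=[-0.7500 2.4375 -1.6875]
Step 3: x=[5.5371 12.5996 17.8633] v=[-0.6016 2.4609 -1.8594]
Step 4: x=[5.5195 12.9900 17.4905] v=[-0.0704 1.5615 -1.4913]
Step 5: x=[5.6857 13.0091 17.3051] v=[0.6649 0.0765 -0.7416]
Step 6: x=[6.0174 12.6498 17.3327] v=[1.3266 -1.4372 0.1104]
Step 7: x=[6.4281 12.0468 17.5250] v=[1.6428 -2.4120 0.7690]
Step 8: x=[6.7912 11.4262 17.7825] v=[1.4522 -2.4823 1.0299]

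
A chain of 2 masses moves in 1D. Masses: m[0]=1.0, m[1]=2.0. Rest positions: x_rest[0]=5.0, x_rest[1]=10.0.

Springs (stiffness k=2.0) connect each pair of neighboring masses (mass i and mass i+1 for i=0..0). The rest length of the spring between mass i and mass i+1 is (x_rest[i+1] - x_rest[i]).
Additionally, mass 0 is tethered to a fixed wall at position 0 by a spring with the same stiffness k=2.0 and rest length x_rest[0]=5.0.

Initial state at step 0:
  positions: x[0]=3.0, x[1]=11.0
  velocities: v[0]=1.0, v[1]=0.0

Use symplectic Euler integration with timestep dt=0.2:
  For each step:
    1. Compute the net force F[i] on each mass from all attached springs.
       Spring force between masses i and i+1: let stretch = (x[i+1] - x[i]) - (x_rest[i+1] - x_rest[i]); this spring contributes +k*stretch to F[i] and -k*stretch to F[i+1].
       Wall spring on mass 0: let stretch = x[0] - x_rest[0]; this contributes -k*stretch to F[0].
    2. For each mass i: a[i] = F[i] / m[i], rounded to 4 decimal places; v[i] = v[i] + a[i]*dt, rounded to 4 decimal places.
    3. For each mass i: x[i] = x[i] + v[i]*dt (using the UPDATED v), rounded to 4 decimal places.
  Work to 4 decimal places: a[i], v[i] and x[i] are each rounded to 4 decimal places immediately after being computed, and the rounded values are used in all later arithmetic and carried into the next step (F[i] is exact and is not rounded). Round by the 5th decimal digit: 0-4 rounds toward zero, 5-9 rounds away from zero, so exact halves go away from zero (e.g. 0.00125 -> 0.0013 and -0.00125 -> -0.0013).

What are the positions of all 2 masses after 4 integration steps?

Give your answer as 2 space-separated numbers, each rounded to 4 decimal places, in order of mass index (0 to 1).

Step 0: x=[3.0000 11.0000] v=[1.0000 0.0000]
Step 1: x=[3.6000 10.8800] v=[3.0000 -0.6000]
Step 2: x=[4.4944 10.6688] v=[4.4720 -1.0560]
Step 3: x=[5.5232 10.4106] v=[5.1440 -1.2909]
Step 4: x=[6.5011 10.1569] v=[4.8897 -1.2684]

Answer: 6.5011 10.1569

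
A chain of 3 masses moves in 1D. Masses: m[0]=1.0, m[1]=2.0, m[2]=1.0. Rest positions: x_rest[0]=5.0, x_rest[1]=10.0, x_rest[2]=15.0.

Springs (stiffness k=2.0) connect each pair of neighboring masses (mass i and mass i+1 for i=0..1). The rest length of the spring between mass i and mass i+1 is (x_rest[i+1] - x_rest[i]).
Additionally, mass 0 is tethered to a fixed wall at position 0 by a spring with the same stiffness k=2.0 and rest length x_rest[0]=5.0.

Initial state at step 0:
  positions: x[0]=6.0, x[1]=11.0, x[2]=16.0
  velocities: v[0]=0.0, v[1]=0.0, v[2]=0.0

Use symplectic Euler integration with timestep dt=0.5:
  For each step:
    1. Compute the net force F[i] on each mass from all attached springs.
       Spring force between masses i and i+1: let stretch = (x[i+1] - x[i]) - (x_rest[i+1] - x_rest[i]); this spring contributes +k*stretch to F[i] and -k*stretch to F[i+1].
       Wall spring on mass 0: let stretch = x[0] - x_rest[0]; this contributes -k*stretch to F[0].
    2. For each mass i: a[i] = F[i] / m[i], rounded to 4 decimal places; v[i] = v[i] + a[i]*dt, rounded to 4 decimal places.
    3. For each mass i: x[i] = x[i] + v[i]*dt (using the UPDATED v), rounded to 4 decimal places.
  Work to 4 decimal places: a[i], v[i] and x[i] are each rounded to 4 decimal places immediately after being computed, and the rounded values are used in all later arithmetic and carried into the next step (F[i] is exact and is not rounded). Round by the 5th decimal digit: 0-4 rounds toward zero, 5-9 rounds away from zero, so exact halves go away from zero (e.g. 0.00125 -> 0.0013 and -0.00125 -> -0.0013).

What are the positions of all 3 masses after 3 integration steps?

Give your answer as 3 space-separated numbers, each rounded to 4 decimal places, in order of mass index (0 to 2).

Answer: 4.9375 10.5625 15.9375

Derivation:
Step 0: x=[6.0000 11.0000 16.0000] v=[0.0000 0.0000 0.0000]
Step 1: x=[5.5000 11.0000 16.0000] v=[-1.0000 0.0000 0.0000]
Step 2: x=[5.0000 10.8750 16.0000] v=[-1.0000 -0.2500 0.0000]
Step 3: x=[4.9375 10.5625 15.9375] v=[-0.1250 -0.6250 -0.1250]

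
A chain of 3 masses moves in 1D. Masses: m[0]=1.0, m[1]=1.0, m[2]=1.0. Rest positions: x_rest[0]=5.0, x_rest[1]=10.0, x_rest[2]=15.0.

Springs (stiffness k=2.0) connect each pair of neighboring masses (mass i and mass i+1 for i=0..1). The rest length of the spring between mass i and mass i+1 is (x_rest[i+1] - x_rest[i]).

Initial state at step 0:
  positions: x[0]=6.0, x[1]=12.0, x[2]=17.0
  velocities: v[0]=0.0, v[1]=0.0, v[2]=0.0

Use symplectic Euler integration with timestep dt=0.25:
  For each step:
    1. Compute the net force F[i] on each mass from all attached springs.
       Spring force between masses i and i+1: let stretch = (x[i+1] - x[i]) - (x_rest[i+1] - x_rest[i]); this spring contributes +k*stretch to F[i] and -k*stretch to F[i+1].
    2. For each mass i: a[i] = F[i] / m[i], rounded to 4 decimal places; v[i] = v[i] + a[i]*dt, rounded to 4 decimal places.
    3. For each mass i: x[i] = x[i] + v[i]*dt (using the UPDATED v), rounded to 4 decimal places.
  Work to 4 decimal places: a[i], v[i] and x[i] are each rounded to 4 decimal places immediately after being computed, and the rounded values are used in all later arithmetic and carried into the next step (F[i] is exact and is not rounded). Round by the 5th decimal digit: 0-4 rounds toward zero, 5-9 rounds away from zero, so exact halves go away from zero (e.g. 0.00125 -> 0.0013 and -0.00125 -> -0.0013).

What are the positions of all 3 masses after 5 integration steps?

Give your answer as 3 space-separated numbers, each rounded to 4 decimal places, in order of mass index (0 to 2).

Step 0: x=[6.0000 12.0000 17.0000] v=[0.0000 0.0000 0.0000]
Step 1: x=[6.1250 11.8750 17.0000] v=[0.5000 -0.5000 0.0000]
Step 2: x=[6.3438 11.6719 16.9844] v=[0.8750 -0.8125 -0.0625]
Step 3: x=[6.6036 11.4668 16.9297] v=[1.0391 -0.8203 -0.2188]
Step 4: x=[6.8463 11.3367 16.8171] v=[0.9707 -0.5205 -0.4503]
Step 5: x=[7.0253 11.3303 16.6445] v=[0.7159 -0.0255 -0.6905]

Answer: 7.0253 11.3303 16.6445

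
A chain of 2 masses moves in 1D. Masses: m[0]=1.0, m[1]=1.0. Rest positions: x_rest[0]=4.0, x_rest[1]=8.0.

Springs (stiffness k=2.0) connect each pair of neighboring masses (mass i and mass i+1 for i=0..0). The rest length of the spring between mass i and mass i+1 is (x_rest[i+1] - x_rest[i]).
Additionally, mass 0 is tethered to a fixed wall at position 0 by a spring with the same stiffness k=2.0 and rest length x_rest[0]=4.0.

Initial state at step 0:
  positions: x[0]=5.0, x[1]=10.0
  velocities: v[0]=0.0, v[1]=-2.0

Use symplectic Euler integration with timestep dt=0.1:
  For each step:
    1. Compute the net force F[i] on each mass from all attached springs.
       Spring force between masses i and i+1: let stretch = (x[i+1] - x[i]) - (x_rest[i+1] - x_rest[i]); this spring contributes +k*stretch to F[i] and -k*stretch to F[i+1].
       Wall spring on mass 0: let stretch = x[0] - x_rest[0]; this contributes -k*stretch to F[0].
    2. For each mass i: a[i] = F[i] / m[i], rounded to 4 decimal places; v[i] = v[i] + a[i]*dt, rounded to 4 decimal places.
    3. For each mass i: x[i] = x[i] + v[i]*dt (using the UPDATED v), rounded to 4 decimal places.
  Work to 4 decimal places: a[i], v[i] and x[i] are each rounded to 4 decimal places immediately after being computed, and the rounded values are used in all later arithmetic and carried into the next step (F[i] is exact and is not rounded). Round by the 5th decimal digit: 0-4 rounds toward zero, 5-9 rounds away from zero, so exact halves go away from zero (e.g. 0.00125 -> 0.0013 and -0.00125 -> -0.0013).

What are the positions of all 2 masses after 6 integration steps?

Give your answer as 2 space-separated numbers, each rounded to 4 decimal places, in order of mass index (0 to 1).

Answer: 4.8469 8.5380

Derivation:
Step 0: x=[5.0000 10.0000] v=[0.0000 -2.0000]
Step 1: x=[5.0000 9.7800] v=[0.0000 -2.2000]
Step 2: x=[4.9956 9.5444] v=[-0.0440 -2.3560]
Step 3: x=[4.9823 9.2978] v=[-0.1334 -2.4658]
Step 4: x=[4.9556 9.0449] v=[-0.2668 -2.5289]
Step 5: x=[4.9116 8.7902] v=[-0.4401 -2.5468]
Step 6: x=[4.8469 8.5380] v=[-0.6467 -2.5225]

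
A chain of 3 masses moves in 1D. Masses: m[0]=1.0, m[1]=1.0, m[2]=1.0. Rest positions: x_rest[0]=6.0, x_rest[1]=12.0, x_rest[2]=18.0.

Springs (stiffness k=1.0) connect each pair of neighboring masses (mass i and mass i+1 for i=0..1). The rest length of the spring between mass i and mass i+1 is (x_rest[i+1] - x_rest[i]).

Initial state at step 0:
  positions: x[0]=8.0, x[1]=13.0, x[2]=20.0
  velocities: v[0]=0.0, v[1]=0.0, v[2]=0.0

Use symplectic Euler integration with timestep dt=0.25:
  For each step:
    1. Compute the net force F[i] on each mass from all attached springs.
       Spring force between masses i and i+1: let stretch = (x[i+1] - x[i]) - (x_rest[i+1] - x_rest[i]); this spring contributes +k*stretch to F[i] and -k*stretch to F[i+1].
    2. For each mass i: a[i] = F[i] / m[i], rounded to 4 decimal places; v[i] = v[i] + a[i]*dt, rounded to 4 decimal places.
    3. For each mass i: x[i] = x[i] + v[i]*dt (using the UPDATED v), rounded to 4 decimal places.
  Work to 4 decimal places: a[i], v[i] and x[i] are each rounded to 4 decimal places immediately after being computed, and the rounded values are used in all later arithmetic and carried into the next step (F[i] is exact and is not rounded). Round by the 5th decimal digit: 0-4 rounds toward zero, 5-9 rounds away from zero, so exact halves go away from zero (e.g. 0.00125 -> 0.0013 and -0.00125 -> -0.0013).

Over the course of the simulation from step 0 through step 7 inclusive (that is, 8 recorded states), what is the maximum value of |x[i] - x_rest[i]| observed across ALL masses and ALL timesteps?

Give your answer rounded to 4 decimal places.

Step 0: x=[8.0000 13.0000 20.0000] v=[0.0000 0.0000 0.0000]
Step 1: x=[7.9375 13.1250 19.9375] v=[-0.2500 0.5000 -0.2500]
Step 2: x=[7.8242 13.3516 19.8242] v=[-0.4531 0.9063 -0.4531]
Step 3: x=[7.6814 13.6373 19.6814] v=[-0.5713 1.1426 -0.5713]
Step 4: x=[7.5358 13.9285 19.5358] v=[-0.5823 1.1647 -0.5823]
Step 5: x=[7.4148 14.1706 19.4148] v=[-0.4841 0.9684 -0.4841]
Step 6: x=[7.3410 14.3182 19.3410] v=[-0.2952 0.5905 -0.2952]
Step 7: x=[7.3283 14.3437 19.3283] v=[-0.0509 0.1019 -0.0509]
Max displacement = 2.3437

Answer: 2.3437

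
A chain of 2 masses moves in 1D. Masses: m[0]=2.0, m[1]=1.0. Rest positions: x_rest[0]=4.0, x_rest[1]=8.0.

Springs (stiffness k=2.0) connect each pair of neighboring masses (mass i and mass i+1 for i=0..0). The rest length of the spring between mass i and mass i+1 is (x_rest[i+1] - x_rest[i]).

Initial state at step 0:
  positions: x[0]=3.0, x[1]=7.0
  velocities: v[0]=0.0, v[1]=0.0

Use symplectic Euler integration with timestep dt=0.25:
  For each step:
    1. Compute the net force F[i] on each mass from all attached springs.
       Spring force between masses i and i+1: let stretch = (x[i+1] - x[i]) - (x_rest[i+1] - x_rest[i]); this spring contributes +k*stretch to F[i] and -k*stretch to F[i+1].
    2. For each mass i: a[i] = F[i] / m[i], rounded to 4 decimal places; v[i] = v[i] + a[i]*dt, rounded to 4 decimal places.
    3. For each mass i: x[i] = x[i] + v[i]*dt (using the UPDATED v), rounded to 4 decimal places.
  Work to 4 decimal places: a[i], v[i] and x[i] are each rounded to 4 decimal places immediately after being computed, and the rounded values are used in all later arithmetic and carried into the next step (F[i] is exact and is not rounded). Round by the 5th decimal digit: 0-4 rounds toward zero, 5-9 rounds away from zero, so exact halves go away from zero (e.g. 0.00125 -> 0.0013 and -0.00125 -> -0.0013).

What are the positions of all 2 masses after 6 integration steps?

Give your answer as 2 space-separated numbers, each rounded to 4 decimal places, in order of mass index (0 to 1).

Answer: 3.0000 7.0000

Derivation:
Step 0: x=[3.0000 7.0000] v=[0.0000 0.0000]
Step 1: x=[3.0000 7.0000] v=[0.0000 0.0000]
Step 2: x=[3.0000 7.0000] v=[0.0000 0.0000]
Step 3: x=[3.0000 7.0000] v=[0.0000 0.0000]
Step 4: x=[3.0000 7.0000] v=[0.0000 0.0000]
Step 5: x=[3.0000 7.0000] v=[0.0000 0.0000]
Step 6: x=[3.0000 7.0000] v=[0.0000 0.0000]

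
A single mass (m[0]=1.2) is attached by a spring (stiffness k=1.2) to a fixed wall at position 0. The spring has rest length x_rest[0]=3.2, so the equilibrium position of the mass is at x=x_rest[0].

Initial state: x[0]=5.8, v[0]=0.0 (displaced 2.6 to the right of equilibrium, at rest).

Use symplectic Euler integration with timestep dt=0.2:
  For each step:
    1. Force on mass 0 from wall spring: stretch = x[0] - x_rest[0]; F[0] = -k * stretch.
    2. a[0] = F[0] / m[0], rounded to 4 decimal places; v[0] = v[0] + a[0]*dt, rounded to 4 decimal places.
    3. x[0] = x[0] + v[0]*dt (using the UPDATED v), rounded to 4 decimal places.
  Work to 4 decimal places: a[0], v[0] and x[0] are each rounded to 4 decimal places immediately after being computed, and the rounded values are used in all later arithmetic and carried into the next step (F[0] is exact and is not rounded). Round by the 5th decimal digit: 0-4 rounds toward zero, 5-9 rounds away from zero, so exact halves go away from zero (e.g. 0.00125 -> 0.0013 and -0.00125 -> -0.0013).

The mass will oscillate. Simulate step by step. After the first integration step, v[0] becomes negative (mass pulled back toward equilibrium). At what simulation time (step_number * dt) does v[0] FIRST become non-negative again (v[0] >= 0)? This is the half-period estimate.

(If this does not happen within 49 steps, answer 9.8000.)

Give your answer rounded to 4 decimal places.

Answer: 3.2000

Derivation:
Step 0: x=[5.8000] v=[0.0000]
Step 1: x=[5.6960] v=[-0.5200]
Step 2: x=[5.4922] v=[-1.0192]
Step 3: x=[5.1967] v=[-1.4776]
Step 4: x=[4.8213] v=[-1.8769]
Step 5: x=[4.3811] v=[-2.2012]
Step 6: x=[3.8936] v=[-2.4374]
Step 7: x=[3.3784] v=[-2.5761]
Step 8: x=[2.8560] v=[-2.6118]
Step 9: x=[2.3474] v=[-2.5430]
Step 10: x=[1.8729] v=[-2.3725]
Step 11: x=[1.4515] v=[-2.1071]
Step 12: x=[1.1000] v=[-1.7574]
Step 13: x=[0.8325] v=[-1.3374]
Step 14: x=[0.6597] v=[-0.8639]
Step 15: x=[0.5885] v=[-0.3558]
Step 16: x=[0.6218] v=[0.1665]
First v>=0 after going negative at step 16, time=3.2000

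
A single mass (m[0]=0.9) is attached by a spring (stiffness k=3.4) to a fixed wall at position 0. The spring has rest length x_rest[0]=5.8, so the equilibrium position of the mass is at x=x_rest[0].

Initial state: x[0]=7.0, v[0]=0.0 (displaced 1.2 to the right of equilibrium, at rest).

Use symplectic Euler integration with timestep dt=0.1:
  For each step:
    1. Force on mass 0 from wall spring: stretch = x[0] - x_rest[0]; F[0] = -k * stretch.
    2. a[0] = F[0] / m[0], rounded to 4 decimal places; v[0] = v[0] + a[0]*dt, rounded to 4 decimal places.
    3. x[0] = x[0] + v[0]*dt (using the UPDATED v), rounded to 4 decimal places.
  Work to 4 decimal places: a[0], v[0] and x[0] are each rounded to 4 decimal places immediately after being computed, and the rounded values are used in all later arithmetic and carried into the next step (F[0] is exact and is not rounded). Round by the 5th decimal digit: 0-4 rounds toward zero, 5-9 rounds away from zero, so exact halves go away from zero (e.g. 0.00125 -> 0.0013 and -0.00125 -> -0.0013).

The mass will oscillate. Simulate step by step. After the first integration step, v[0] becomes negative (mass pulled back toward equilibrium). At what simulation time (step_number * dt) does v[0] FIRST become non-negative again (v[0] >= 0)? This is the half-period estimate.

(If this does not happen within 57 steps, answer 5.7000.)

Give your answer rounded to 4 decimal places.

Step 0: x=[7.0000] v=[0.0000]
Step 1: x=[6.9547] v=[-0.4533]
Step 2: x=[6.8658] v=[-0.8895]
Step 3: x=[6.7366] v=[-1.2921]
Step 4: x=[6.5720] v=[-1.6459]
Step 5: x=[6.3783] v=[-1.9375]
Step 6: x=[6.1627] v=[-2.1560]
Step 7: x=[5.9334] v=[-2.2930]
Step 8: x=[5.6991] v=[-2.3434]
Step 9: x=[5.4686] v=[-2.3053]
Step 10: x=[5.2506] v=[-2.1801]
Step 11: x=[5.0533] v=[-1.9726]
Step 12: x=[4.8843] v=[-1.6905]
Step 13: x=[4.7498] v=[-1.3446]
Step 14: x=[4.6550] v=[-0.9479]
Step 15: x=[4.6035] v=[-0.5153]
Step 16: x=[4.5972] v=[-0.0633]
Step 17: x=[4.6363] v=[0.3911]
First v>=0 after going negative at step 17, time=1.7000

Answer: 1.7000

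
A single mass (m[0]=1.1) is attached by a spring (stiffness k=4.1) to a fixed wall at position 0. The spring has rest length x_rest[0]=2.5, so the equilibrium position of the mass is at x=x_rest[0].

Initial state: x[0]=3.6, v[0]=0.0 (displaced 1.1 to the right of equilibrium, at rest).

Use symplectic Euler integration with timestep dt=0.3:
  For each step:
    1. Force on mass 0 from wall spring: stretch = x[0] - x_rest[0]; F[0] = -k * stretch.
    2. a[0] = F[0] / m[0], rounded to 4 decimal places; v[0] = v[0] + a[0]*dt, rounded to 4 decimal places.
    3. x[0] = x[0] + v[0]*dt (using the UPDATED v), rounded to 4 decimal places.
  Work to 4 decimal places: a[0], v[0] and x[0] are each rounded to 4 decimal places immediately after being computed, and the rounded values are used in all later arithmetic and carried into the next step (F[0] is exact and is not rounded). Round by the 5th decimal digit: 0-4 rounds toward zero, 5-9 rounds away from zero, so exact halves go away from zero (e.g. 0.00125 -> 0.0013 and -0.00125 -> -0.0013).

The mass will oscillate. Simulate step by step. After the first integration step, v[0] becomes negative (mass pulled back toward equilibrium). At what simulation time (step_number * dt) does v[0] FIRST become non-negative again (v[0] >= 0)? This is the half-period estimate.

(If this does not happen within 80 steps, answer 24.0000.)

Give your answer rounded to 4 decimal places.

Answer: 1.8000

Derivation:
Step 0: x=[3.6000] v=[0.0000]
Step 1: x=[3.2310] v=[-1.2300]
Step 2: x=[2.6168] v=[-2.0474]
Step 3: x=[1.9634] v=[-2.1780]
Step 4: x=[1.4900] v=[-1.5780]
Step 5: x=[1.3554] v=[-0.4487]
Step 6: x=[1.6048] v=[0.8312]
First v>=0 after going negative at step 6, time=1.8000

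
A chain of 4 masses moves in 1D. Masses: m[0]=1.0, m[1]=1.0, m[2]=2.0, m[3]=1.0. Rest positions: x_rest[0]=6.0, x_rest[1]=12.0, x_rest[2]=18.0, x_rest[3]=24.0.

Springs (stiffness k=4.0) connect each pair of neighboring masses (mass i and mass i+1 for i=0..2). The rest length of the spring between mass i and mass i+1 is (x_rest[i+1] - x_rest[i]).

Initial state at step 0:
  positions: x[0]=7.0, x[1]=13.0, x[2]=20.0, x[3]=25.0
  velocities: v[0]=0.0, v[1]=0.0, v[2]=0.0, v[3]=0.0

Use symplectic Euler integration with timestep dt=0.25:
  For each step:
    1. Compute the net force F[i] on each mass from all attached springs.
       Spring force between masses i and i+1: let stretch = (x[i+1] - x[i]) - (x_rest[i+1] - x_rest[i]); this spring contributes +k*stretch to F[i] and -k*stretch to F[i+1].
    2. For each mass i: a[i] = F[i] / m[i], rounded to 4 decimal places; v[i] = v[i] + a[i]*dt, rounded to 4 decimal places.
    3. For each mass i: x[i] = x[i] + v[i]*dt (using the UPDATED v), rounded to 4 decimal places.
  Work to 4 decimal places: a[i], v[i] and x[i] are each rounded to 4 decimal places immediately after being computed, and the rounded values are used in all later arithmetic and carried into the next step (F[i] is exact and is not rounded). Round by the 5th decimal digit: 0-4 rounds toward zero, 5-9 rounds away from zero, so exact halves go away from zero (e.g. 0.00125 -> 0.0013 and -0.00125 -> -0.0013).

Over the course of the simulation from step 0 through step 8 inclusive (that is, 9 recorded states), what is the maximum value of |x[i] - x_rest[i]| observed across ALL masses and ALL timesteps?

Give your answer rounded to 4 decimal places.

Step 0: x=[7.0000 13.0000 20.0000 25.0000] v=[0.0000 0.0000 0.0000 0.0000]
Step 1: x=[7.0000 13.2500 19.7500 25.2500] v=[0.0000 1.0000 -1.0000 1.0000]
Step 2: x=[7.0625 13.5625 19.3750 25.6250] v=[0.2500 1.2500 -1.5000 1.5000]
Step 3: x=[7.2500 13.7031 19.0547 25.9375] v=[0.7500 0.5625 -1.2813 1.2500]
Step 4: x=[7.5508 13.5684 18.9258 26.0293] v=[1.2031 -0.5390 -0.5157 0.3672]
Step 5: x=[7.8560 13.2686 19.0152 25.8452] v=[1.2207 -1.1992 0.3574 -0.7363]
Step 6: x=[8.0143 13.0523 19.2400 25.4536] v=[0.6333 -0.8652 0.8991 -1.5663]
Step 7: x=[7.9321 13.1234 19.4680 25.0086] v=[-0.3287 0.2845 0.9121 -1.7799]
Step 8: x=[7.6478 13.4829 19.5955 24.6785] v=[-1.1374 1.4378 0.5101 -1.3205]
Max displacement = 2.0293

Answer: 2.0293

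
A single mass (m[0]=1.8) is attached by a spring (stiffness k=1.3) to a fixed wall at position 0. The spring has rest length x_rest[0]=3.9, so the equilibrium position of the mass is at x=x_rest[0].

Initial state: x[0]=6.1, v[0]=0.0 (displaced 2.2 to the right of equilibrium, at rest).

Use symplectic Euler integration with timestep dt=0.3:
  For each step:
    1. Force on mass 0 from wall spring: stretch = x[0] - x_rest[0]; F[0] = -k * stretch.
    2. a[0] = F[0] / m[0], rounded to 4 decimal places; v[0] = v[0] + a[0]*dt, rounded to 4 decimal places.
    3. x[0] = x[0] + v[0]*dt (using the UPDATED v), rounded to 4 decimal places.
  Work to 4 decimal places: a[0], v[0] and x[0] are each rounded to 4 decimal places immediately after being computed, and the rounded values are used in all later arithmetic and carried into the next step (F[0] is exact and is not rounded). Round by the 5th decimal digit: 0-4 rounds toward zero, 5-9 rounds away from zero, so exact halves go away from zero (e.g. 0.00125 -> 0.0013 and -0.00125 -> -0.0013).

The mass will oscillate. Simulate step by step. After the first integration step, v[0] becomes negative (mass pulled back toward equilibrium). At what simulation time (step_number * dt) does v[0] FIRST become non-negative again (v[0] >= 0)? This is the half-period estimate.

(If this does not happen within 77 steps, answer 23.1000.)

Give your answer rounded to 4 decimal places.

Answer: 3.9000

Derivation:
Step 0: x=[6.1000] v=[0.0000]
Step 1: x=[5.9570] v=[-0.4767]
Step 2: x=[5.6803] v=[-0.9224]
Step 3: x=[5.2879] v=[-1.3081]
Step 4: x=[4.8053] v=[-1.6088]
Step 5: x=[4.2638] v=[-1.8049]
Step 6: x=[3.6987] v=[-1.8837]
Step 7: x=[3.1467] v=[-1.8401]
Step 8: x=[2.6436] v=[-1.6769]
Step 9: x=[2.2222] v=[-1.4047]
Step 10: x=[1.9098] v=[-1.0412]
Step 11: x=[1.7268] v=[-0.6100]
Step 12: x=[1.6850] v=[-0.1392]
Step 13: x=[1.7872] v=[0.3407]
First v>=0 after going negative at step 13, time=3.9000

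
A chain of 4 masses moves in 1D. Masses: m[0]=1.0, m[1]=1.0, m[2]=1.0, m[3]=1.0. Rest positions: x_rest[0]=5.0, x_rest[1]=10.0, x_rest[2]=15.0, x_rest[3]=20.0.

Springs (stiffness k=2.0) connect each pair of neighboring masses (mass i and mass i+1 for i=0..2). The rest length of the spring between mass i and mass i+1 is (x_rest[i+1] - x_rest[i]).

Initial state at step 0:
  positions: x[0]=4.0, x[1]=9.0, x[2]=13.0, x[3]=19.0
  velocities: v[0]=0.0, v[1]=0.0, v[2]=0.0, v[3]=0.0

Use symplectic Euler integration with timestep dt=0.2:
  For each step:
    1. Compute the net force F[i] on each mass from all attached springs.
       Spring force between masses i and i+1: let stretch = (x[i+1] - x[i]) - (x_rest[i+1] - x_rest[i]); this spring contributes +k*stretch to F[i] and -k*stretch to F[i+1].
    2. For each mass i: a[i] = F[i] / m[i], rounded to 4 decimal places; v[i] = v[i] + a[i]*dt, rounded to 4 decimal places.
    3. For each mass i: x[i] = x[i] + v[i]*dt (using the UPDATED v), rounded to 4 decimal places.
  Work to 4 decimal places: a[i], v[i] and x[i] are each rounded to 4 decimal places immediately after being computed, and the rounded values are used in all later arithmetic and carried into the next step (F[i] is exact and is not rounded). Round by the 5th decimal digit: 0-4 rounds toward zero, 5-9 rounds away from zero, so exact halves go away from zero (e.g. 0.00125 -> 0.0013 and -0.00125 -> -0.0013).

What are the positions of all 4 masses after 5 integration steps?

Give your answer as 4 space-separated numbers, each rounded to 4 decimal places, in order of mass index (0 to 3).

Answer: 3.8405 8.5002 14.3061 18.3530

Derivation:
Step 0: x=[4.0000 9.0000 13.0000 19.0000] v=[0.0000 0.0000 0.0000 0.0000]
Step 1: x=[4.0000 8.9200 13.1600 18.9200] v=[0.0000 -0.4000 0.8000 -0.4000]
Step 2: x=[3.9936 8.7856 13.4416 18.7792] v=[-0.0320 -0.6720 1.4080 -0.7040]
Step 3: x=[3.9706 8.6403 13.7777 18.6114] v=[-0.1152 -0.7264 1.6806 -0.8390]
Step 4: x=[3.9211 8.5324 14.0895 18.4569] v=[-0.2473 -0.5393 1.5591 -0.7725]
Step 5: x=[3.8405 8.5002 14.3061 18.3530] v=[-0.4028 -0.1610 1.0832 -0.5195]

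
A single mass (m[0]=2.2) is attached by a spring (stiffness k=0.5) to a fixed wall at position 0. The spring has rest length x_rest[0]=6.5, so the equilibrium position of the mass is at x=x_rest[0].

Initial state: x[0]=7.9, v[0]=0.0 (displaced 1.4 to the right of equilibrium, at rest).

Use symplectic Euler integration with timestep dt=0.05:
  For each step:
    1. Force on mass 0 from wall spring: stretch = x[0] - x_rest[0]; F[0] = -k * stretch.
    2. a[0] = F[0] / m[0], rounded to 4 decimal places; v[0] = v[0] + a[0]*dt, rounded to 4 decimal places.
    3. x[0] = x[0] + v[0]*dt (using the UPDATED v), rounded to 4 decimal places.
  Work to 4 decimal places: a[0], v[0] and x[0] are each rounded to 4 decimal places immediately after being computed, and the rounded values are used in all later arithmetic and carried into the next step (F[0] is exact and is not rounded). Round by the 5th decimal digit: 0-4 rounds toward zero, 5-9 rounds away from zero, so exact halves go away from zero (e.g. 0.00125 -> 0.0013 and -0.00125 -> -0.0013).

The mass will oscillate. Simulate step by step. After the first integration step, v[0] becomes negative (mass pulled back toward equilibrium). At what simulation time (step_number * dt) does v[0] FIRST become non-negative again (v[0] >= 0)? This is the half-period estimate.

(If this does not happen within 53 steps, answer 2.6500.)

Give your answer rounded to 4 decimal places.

Answer: 2.6500

Derivation:
Step 0: x=[7.9000] v=[0.0000]
Step 1: x=[7.8992] v=[-0.0159]
Step 2: x=[7.8976] v=[-0.0318]
Step 3: x=[7.8952] v=[-0.0477]
Step 4: x=[7.8920] v=[-0.0636]
Step 5: x=[7.8880] v=[-0.0794]
Step 6: x=[7.8832] v=[-0.0952]
Step 7: x=[7.8777] v=[-0.1109]
Step 8: x=[7.8714] v=[-0.1266]
Step 9: x=[7.8643] v=[-0.1422]
Step 10: x=[7.8564] v=[-0.1577]
Step 11: x=[7.8477] v=[-0.1731]
Step 12: x=[7.8383] v=[-0.1884]
Step 13: x=[7.8281] v=[-0.2036]
Step 14: x=[7.8172] v=[-0.2187]
Step 15: x=[7.8055] v=[-0.2337]
Step 16: x=[7.7931] v=[-0.2485]
Step 17: x=[7.7799] v=[-0.2632]
Step 18: x=[7.7660] v=[-0.2777]
Step 19: x=[7.7514] v=[-0.2921]
Step 20: x=[7.7361] v=[-0.3063]
Step 21: x=[7.7201] v=[-0.3203]
Step 22: x=[7.7034] v=[-0.3342]
Step 23: x=[7.6860] v=[-0.3479]
Step 24: x=[7.6679] v=[-0.3614]
Step 25: x=[7.6492] v=[-0.3747]
Step 26: x=[7.6298] v=[-0.3878]
Step 27: x=[7.6098] v=[-0.4006]
Step 28: x=[7.5891] v=[-0.4132]
Step 29: x=[7.5678] v=[-0.4256]
Step 30: x=[7.5459] v=[-0.4377]
Step 31: x=[7.5234] v=[-0.4496]
Step 32: x=[7.5003] v=[-0.4612]
Step 33: x=[7.4767] v=[-0.4726]
Step 34: x=[7.4525] v=[-0.4837]
Step 35: x=[7.4278] v=[-0.4945]
Step 36: x=[7.4026] v=[-0.5050]
Step 37: x=[7.3768] v=[-0.5153]
Step 38: x=[7.3505] v=[-0.5253]
Step 39: x=[7.3238] v=[-0.5350]
Step 40: x=[7.2966] v=[-0.5444]
Step 41: x=[7.2689] v=[-0.5535]
Step 42: x=[7.2408] v=[-0.5622]
Step 43: x=[7.2123] v=[-0.5706]
Step 44: x=[7.1834] v=[-0.5787]
Step 45: x=[7.1541] v=[-0.5865]
Step 46: x=[7.1244] v=[-0.5939]
Step 47: x=[7.0944] v=[-0.6010]
Step 48: x=[7.0640] v=[-0.6078]
Step 49: x=[7.0333] v=[-0.6142]
Step 50: x=[7.0023] v=[-0.6203]
Step 51: x=[6.9710] v=[-0.6260]
Step 52: x=[6.9394] v=[-0.6314]
Step 53: x=[6.9076] v=[-0.6364]
v[0] did not become non-negative within 53 steps; using fallback time=2.6500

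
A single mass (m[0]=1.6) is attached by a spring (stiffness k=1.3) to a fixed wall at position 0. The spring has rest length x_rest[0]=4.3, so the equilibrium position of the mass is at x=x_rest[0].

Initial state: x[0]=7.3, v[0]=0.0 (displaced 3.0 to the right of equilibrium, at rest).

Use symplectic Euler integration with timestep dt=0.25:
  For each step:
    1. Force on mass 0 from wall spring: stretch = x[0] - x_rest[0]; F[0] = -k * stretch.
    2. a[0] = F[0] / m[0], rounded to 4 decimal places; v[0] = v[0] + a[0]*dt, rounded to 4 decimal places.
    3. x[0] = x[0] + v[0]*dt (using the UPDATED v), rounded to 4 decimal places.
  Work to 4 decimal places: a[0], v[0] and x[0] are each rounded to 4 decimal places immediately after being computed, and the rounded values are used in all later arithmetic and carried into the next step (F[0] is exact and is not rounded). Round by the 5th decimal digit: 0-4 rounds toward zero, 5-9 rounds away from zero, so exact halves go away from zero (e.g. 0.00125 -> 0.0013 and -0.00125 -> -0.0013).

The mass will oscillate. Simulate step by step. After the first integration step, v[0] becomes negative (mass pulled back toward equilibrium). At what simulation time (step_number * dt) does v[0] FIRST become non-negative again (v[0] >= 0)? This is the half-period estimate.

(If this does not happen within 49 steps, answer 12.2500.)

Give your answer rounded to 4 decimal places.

Answer: 3.5000

Derivation:
Step 0: x=[7.3000] v=[0.0000]
Step 1: x=[7.1477] v=[-0.6094]
Step 2: x=[6.8507] v=[-1.1879]
Step 3: x=[6.4242] v=[-1.7060]
Step 4: x=[5.8898] v=[-2.1375]
Step 5: x=[5.2747] v=[-2.4604]
Step 6: x=[4.6101] v=[-2.6584]
Step 7: x=[3.9298] v=[-2.7214]
Step 8: x=[3.2683] v=[-2.6462]
Step 9: x=[2.6592] v=[-2.4366]
Step 10: x=[2.1334] v=[-2.1033]
Step 11: x=[1.7176] v=[-1.6632]
Step 12: x=[1.4329] v=[-1.1387]
Step 13: x=[1.2938] v=[-0.5563]
Step 14: x=[1.3074] v=[0.0543]
First v>=0 after going negative at step 14, time=3.5000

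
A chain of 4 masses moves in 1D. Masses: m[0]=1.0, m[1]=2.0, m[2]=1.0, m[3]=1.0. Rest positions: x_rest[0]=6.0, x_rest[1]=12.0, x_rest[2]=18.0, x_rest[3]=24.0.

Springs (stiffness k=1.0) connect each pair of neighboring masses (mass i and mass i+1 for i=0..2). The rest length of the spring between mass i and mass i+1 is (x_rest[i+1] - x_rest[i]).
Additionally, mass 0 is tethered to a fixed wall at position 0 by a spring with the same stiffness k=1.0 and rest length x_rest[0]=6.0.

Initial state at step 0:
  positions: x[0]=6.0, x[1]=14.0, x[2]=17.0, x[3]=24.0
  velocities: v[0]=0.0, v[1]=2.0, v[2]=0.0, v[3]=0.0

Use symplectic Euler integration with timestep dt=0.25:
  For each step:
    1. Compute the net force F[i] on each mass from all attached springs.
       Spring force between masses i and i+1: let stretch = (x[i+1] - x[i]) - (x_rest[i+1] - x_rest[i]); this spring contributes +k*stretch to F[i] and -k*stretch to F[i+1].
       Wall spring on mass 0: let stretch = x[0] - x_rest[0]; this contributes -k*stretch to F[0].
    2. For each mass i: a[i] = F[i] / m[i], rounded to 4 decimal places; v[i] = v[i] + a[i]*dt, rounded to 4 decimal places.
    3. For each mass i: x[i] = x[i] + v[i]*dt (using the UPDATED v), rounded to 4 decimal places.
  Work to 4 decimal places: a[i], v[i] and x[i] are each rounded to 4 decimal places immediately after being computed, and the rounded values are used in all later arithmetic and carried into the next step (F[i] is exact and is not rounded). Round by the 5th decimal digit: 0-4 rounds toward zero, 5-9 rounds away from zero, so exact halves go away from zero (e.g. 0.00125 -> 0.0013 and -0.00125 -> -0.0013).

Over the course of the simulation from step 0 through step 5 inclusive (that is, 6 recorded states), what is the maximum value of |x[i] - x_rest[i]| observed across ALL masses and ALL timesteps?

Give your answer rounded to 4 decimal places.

Step 0: x=[6.0000 14.0000 17.0000 24.0000] v=[0.0000 2.0000 0.0000 0.0000]
Step 1: x=[6.1250 14.3438 17.2500 23.9375] v=[0.5000 1.3750 1.0000 -0.2500]
Step 2: x=[6.3809 14.5215 17.7363 23.8320] v=[1.0235 0.7109 1.9453 -0.4219]
Step 3: x=[6.7468 14.5453 18.4027 23.7206] v=[1.4634 0.0952 2.6655 -0.4458]
Step 4: x=[7.1784 14.4459 19.1604 23.6518] v=[1.7263 -0.3975 3.0306 -0.2753]
Step 5: x=[7.6156 14.2668 19.9041 23.6773] v=[1.7486 -0.7166 2.9748 0.1019]
Max displacement = 2.5453

Answer: 2.5453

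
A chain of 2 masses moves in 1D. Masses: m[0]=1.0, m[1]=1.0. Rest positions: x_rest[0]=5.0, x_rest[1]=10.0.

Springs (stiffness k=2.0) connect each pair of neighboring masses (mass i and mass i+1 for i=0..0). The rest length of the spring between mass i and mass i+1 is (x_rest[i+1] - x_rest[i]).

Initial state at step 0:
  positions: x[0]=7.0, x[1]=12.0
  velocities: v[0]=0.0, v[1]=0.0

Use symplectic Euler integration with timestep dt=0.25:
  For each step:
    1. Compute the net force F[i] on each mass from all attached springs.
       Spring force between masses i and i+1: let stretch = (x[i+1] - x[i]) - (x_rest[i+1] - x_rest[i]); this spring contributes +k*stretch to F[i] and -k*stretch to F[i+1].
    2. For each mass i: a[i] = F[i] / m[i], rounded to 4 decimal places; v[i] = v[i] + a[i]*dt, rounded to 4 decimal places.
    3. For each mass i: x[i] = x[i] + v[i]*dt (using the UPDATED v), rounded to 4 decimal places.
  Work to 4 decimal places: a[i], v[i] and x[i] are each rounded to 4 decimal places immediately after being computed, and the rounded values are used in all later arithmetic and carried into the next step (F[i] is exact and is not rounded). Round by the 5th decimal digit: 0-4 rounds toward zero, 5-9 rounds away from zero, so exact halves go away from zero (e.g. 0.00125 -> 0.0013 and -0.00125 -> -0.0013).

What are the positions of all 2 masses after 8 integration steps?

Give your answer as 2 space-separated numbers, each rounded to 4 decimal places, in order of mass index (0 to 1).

Answer: 7.0000 12.0000

Derivation:
Step 0: x=[7.0000 12.0000] v=[0.0000 0.0000]
Step 1: x=[7.0000 12.0000] v=[0.0000 0.0000]
Step 2: x=[7.0000 12.0000] v=[0.0000 0.0000]
Step 3: x=[7.0000 12.0000] v=[0.0000 0.0000]
Step 4: x=[7.0000 12.0000] v=[0.0000 0.0000]
Step 5: x=[7.0000 12.0000] v=[0.0000 0.0000]
Step 6: x=[7.0000 12.0000] v=[0.0000 0.0000]
Step 7: x=[7.0000 12.0000] v=[0.0000 0.0000]
Step 8: x=[7.0000 12.0000] v=[0.0000 0.0000]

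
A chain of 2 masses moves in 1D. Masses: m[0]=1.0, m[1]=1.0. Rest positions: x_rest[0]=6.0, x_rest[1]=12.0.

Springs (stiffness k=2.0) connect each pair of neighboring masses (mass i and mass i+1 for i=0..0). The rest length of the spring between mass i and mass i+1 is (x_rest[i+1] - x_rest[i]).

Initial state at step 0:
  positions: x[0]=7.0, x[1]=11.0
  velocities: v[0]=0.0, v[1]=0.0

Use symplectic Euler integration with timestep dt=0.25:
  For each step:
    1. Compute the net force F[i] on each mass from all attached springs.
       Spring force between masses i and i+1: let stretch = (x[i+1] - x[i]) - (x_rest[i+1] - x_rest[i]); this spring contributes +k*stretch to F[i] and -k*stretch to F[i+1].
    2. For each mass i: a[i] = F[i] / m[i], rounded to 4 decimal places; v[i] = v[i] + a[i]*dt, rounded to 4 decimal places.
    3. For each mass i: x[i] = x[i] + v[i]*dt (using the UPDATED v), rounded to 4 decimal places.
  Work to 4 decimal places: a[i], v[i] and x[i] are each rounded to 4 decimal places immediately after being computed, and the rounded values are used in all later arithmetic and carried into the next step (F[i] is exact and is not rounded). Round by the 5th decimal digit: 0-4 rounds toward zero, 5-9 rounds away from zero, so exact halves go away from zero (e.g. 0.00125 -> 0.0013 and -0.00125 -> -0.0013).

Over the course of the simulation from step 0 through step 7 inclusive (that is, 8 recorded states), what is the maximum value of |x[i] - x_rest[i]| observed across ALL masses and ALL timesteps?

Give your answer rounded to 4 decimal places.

Step 0: x=[7.0000 11.0000] v=[0.0000 0.0000]
Step 1: x=[6.7500 11.2500] v=[-1.0000 1.0000]
Step 2: x=[6.3125 11.6875] v=[-1.7500 1.7500]
Step 3: x=[5.7969 12.2031] v=[-2.0625 2.0625]
Step 4: x=[5.3321 12.6680] v=[-1.8594 1.8594]
Step 5: x=[5.0342 12.9659] v=[-1.1915 1.1915]
Step 6: x=[4.9778 13.0223] v=[-0.2257 0.2257]
Step 7: x=[5.1770 12.8232] v=[0.7966 -0.7966]
Max displacement = 1.0223

Answer: 1.0223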